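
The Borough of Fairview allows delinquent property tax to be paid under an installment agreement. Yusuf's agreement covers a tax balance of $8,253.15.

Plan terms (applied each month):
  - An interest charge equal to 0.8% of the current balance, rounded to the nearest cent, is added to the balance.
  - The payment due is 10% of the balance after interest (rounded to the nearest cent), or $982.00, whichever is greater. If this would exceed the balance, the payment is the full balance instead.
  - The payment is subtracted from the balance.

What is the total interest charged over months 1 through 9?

Month 1: $8,253.15 +$66.03 interest = $8,319.18; pay $982.00 → $7,337.18
Month 2: $7,337.18 +$58.70 interest = $7,395.88; pay $982.00 → $6,413.88
Month 3: $6,413.88 +$51.31 interest = $6,465.19; pay $982.00 → $5,483.19
Month 4: $5,483.19 +$43.87 interest = $5,527.06; pay $982.00 → $4,545.06
Month 5: $4,545.06 +$36.36 interest = $4,581.42; pay $982.00 → $3,599.42
Month 6: $3,599.42 +$28.80 interest = $3,628.22; pay $982.00 → $2,646.22
Month 7: $2,646.22 +$21.17 interest = $2,667.39; pay $982.00 → $1,685.39
Month 8: $1,685.39 +$13.48 interest = $1,698.87; pay $982.00 → $716.87
Month 9: $716.87 +$5.73 interest = $722.60; pay $722.60 → $0.00
Total interest: $66.03 + $58.70 + $51.31 + $43.87 + $36.36 + $28.80 + $21.17 + $13.48 + $5.73 = $325.45

$325.45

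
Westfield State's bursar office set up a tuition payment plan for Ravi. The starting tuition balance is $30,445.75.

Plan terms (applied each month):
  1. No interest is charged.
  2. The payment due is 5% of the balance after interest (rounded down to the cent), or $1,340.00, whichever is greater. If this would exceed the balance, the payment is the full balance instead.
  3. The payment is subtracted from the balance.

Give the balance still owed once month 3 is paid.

# | Opening | Payment | End bal
1 | $30,445.75 | $1,522.28 | $28,923.47
2 | $28,923.47 | $1,446.17 | $27,477.30
3 | $27,477.30 | $1,373.86 | $26,103.44

$26,103.44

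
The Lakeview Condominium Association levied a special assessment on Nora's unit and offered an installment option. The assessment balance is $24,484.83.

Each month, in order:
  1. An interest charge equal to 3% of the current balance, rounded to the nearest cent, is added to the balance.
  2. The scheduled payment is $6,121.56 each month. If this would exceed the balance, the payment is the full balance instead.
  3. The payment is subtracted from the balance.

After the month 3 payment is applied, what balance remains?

Month 1: $24,484.83 +$734.54 interest = $25,219.37; pay $6,121.56 → $19,097.81
Month 2: $19,097.81 +$572.93 interest = $19,670.74; pay $6,121.56 → $13,549.18
Month 3: $13,549.18 +$406.48 interest = $13,955.66; pay $6,121.56 → $7,834.10

$7,834.10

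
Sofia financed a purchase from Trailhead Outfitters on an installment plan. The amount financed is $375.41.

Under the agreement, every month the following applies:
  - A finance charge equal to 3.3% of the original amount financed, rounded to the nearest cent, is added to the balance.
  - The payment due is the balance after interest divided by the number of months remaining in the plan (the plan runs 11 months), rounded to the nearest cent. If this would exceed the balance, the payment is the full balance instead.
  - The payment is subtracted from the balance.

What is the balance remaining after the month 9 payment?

Month 1: $375.41 +$12.39 interest = $387.80; pay $35.25 → $352.55
Month 2: $352.55 +$12.39 interest = $364.94; pay $36.49 → $328.45
Month 3: $328.45 +$12.39 interest = $340.84; pay $37.87 → $302.97
Month 4: $302.97 +$12.39 interest = $315.36; pay $39.42 → $275.94
Month 5: $275.94 +$12.39 interest = $288.33; pay $41.19 → $247.14
Month 6: $247.14 +$12.39 interest = $259.53; pay $43.26 → $216.27
Month 7: $216.27 +$12.39 interest = $228.66; pay $45.73 → $182.93
Month 8: $182.93 +$12.39 interest = $195.32; pay $48.83 → $146.49
Month 9: $146.49 +$12.39 interest = $158.88; pay $52.96 → $105.92

$105.92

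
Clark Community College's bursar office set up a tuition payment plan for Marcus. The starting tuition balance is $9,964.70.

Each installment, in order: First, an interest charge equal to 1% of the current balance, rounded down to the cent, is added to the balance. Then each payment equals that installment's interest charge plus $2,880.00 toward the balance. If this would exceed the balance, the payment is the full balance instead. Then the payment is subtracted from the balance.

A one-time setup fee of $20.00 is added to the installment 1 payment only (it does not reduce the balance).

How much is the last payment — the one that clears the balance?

$1,337.94

Installment 1: $9,964.70 +$99.64 interest = $10,064.34; pay $2,979.64 (+ $20.00 fee) → $7,084.70
Installment 2: $7,084.70 +$70.84 interest = $7,155.54; pay $2,950.84 → $4,204.70
Installment 3: $4,204.70 +$42.04 interest = $4,246.74; pay $2,922.04 → $1,324.70
Installment 4: $1,324.70 +$13.24 interest = $1,337.94; pay $1,337.94 → $0.00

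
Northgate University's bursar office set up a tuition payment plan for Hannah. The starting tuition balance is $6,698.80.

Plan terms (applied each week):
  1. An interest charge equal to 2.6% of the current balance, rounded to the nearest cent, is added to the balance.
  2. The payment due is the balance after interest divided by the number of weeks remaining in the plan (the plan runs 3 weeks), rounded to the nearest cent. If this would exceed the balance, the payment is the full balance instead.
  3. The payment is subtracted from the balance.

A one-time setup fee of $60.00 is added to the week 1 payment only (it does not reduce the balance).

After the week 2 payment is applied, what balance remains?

$2,350.55

# | Opening | Interest | Payment | Fee | End bal
1 | $6,698.80 | $174.17 | $2,290.99 | $60.00 | $4,581.98
2 | $4,581.98 | $119.13 | $2,350.56 | — | $2,350.55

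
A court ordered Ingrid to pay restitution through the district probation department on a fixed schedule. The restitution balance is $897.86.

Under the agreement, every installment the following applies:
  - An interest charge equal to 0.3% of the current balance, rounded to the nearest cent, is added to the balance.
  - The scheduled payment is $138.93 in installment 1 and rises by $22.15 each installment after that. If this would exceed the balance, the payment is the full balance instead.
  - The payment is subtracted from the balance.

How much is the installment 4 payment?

$205.38

Installment 1: opening $897.86; interest $2.69 → $900.55; payment $138.93; balance $761.62
Installment 2: opening $761.62; interest $2.28 → $763.90; payment $161.08; balance $602.82
Installment 3: opening $602.82; interest $1.81 → $604.63; payment $183.23; balance $421.40
Installment 4: opening $421.40; interest $1.26 → $422.66; payment $205.38; balance $217.28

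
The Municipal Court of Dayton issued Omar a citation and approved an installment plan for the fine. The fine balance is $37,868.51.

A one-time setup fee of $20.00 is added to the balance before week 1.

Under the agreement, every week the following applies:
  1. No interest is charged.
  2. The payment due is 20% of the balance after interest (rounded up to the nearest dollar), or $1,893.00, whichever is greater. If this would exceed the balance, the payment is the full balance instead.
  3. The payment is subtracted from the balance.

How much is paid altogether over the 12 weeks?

Week 1: $37,888.51 − $7,578.00 → $30,310.51
Week 2: $30,310.51 − $6,063.00 → $24,247.51
Week 3: $24,247.51 − $4,850.00 → $19,397.51
Week 4: $19,397.51 − $3,880.00 → $15,517.51
Week 5: $15,517.51 − $3,104.00 → $12,413.51
Week 6: $12,413.51 − $2,483.00 → $9,930.51
Week 7: $9,930.51 − $1,987.00 → $7,943.51
Week 8: $7,943.51 − $1,893.00 → $6,050.51
Week 9: $6,050.51 − $1,893.00 → $4,157.51
Week 10: $4,157.51 − $1,893.00 → $2,264.51
Week 11: $2,264.51 − $1,893.00 → $371.51
Week 12: $371.51 − $371.51 → $0.00
Total paid: $37,888.51

$37,888.51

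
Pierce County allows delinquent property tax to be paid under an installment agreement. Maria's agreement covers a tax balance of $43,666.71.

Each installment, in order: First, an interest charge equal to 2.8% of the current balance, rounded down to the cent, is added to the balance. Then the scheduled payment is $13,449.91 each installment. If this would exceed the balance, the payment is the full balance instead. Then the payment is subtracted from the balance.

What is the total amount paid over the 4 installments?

$46,464.57

Installment 1: $43,666.71 +$1,222.66 interest = $44,889.37; pay $13,449.91 → $31,439.46
Installment 2: $31,439.46 +$880.30 interest = $32,319.76; pay $13,449.91 → $18,869.85
Installment 3: $18,869.85 +$528.35 interest = $19,398.20; pay $13,449.91 → $5,948.29
Installment 4: $5,948.29 +$166.55 interest = $6,114.84; pay $6,114.84 → $0.00
Total paid: $46,464.57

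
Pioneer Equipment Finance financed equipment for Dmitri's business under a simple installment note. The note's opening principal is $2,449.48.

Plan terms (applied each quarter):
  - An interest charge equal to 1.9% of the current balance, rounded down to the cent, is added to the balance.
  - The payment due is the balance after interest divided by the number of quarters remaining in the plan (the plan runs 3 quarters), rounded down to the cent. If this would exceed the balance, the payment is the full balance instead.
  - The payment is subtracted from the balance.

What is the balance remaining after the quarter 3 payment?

Quarter 1: opening $2,449.48; interest $46.54 → $2,496.02; payment $832.00; balance $1,664.02
Quarter 2: opening $1,664.02; interest $31.61 → $1,695.63; payment $847.81; balance $847.82
Quarter 3: opening $847.82; interest $16.10 → $863.92; payment $863.92; balance $0.00

$0.00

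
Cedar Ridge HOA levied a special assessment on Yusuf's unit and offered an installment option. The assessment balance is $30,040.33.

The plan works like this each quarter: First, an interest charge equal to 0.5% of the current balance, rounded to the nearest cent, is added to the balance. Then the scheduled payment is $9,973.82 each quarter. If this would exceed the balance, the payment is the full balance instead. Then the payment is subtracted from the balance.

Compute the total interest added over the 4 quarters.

$305.11

Quarter 1: opening $30,040.33; interest $150.20 → $30,190.53; payment $9,973.82; balance $20,216.71
Quarter 2: opening $20,216.71; interest $101.08 → $20,317.79; payment $9,973.82; balance $10,343.97
Quarter 3: opening $10,343.97; interest $51.72 → $10,395.69; payment $9,973.82; balance $421.87
Quarter 4: opening $421.87; interest $2.11 → $423.98; payment $423.98; balance $0.00
Total interest: $150.20 + $101.08 + $51.72 + $2.11 = $305.11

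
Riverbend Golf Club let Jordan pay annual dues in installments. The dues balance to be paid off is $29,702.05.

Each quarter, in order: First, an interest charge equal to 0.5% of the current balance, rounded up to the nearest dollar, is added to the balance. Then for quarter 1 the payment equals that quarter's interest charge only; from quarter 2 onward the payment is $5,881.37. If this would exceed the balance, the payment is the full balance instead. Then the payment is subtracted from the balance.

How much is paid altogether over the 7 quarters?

Quarter 1: opening $29,702.05; interest $149.00 → $29,851.05; payment $149.00; balance $29,702.05
Quarter 2: opening $29,702.05; interest $149.00 → $29,851.05; payment $5,881.37; balance $23,969.68
Quarter 3: opening $23,969.68; interest $120.00 → $24,089.68; payment $5,881.37; balance $18,208.31
Quarter 4: opening $18,208.31; interest $92.00 → $18,300.31; payment $5,881.37; balance $12,418.94
Quarter 5: opening $12,418.94; interest $63.00 → $12,481.94; payment $5,881.37; balance $6,600.57
Quarter 6: opening $6,600.57; interest $34.00 → $6,634.57; payment $5,881.37; balance $753.20
Quarter 7: opening $753.20; interest $4.00 → $757.20; payment $757.20; balance $0.00
Total paid: $30,313.05

$30,313.05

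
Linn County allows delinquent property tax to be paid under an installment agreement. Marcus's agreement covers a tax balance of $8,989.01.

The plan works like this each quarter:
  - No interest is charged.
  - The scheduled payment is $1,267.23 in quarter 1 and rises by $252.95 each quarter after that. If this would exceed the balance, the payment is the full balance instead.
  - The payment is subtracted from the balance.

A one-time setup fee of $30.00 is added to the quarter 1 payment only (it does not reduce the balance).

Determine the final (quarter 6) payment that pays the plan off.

Quarter 1: opening $8,989.01; payment $1,267.23 (+ $30.00 fee); balance $7,721.78
Quarter 2: opening $7,721.78; payment $1,520.18; balance $6,201.60
Quarter 3: opening $6,201.60; payment $1,773.13; balance $4,428.47
Quarter 4: opening $4,428.47; payment $2,026.08; balance $2,402.39
Quarter 5: opening $2,402.39; payment $2,279.03; balance $123.36
Quarter 6: opening $123.36; payment $123.36; balance $0.00

$123.36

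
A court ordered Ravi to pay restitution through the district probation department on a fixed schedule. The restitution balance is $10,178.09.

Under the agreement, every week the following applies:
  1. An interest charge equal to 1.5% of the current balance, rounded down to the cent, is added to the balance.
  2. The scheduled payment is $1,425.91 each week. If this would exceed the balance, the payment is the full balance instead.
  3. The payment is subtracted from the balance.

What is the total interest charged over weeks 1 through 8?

$670.24

Week 1: opening $10,178.09; interest $152.67 → $10,330.76; payment $1,425.91; balance $8,904.85
Week 2: opening $8,904.85; interest $133.57 → $9,038.42; payment $1,425.91; balance $7,612.51
Week 3: opening $7,612.51; interest $114.18 → $7,726.69; payment $1,425.91; balance $6,300.78
Week 4: opening $6,300.78; interest $94.51 → $6,395.29; payment $1,425.91; balance $4,969.38
Week 5: opening $4,969.38; interest $74.54 → $5,043.92; payment $1,425.91; balance $3,618.01
Week 6: opening $3,618.01; interest $54.27 → $3,672.28; payment $1,425.91; balance $2,246.37
Week 7: opening $2,246.37; interest $33.69 → $2,280.06; payment $1,425.91; balance $854.15
Week 8: opening $854.15; interest $12.81 → $866.96; payment $866.96; balance $0.00
Total interest: $152.67 + $133.57 + $114.18 + $94.51 + $74.54 + $54.27 + $33.69 + $12.81 = $670.24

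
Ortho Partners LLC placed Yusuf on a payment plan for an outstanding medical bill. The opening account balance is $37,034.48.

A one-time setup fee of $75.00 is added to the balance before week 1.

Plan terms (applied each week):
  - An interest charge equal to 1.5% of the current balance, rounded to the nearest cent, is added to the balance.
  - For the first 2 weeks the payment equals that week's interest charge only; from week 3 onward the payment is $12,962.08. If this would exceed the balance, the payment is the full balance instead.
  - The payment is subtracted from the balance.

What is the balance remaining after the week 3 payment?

$24,704.04

Week 1: opening $37,109.48; interest $556.64 → $37,666.12; payment $556.64; balance $37,109.48
Week 2: opening $37,109.48; interest $556.64 → $37,666.12; payment $556.64; balance $37,109.48
Week 3: opening $37,109.48; interest $556.64 → $37,666.12; payment $12,962.08; balance $24,704.04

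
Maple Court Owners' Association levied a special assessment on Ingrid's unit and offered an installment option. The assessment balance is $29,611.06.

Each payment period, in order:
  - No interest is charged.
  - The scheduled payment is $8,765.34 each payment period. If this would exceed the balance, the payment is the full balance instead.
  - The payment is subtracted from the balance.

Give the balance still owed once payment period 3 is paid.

Payment period 1: $29,611.06 − $8,765.34 → $20,845.72
Payment period 2: $20,845.72 − $8,765.34 → $12,080.38
Payment period 3: $12,080.38 − $8,765.34 → $3,315.04

$3,315.04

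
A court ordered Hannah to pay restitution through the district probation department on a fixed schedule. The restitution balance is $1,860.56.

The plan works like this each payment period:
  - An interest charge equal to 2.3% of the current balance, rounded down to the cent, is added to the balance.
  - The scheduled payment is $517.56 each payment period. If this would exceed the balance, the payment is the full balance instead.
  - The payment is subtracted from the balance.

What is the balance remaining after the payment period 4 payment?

$0.00

# | Opening | Interest | Payment | End bal
1 | $1,860.56 | $42.79 | $517.56 | $1,385.79
2 | $1,385.79 | $31.87 | $517.56 | $900.10
3 | $900.10 | $20.70 | $517.56 | $403.24
4 | $403.24 | $9.27 | $412.51 | $0.00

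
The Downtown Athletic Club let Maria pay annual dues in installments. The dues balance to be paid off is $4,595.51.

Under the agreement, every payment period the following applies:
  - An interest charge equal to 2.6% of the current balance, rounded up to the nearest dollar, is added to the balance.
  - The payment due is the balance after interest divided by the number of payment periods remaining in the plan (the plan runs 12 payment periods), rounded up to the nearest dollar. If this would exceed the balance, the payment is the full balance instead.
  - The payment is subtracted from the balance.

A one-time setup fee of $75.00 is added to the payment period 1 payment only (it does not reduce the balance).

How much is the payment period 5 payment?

$436.00

Payment period 1: opening $4,595.51; interest $120.00 → $4,715.51; payment $393.00 (+ $75.00 fee); balance $4,322.51
Payment period 2: opening $4,322.51; interest $113.00 → $4,435.51; payment $404.00; balance $4,031.51
Payment period 3: opening $4,031.51; interest $105.00 → $4,136.51; payment $414.00; balance $3,722.51
Payment period 4: opening $3,722.51; interest $97.00 → $3,819.51; payment $425.00; balance $3,394.51
Payment period 5: opening $3,394.51; interest $89.00 → $3,483.51; payment $436.00; balance $3,047.51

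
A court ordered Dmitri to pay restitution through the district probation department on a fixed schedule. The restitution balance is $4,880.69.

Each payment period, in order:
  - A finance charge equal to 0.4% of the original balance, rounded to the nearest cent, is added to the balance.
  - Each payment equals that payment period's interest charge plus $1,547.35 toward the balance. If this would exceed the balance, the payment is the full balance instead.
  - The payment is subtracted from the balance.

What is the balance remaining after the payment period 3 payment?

$238.64

Payment period 1: opening $4,880.69; interest $19.52 → $4,900.21; payment $1,566.87; balance $3,333.34
Payment period 2: opening $3,333.34; interest $19.52 → $3,352.86; payment $1,566.87; balance $1,785.99
Payment period 3: opening $1,785.99; interest $19.52 → $1,805.51; payment $1,566.87; balance $238.64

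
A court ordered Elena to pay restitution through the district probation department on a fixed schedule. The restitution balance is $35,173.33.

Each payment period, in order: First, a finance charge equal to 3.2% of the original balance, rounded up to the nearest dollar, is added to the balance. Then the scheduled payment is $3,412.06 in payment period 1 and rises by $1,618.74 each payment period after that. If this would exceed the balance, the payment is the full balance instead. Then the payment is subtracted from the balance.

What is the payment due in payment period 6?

$8,681.63

Payment period 1: opening $35,173.33; interest $1,126.00 → $36,299.33; payment $3,412.06; balance $32,887.27
Payment period 2: opening $32,887.27; interest $1,126.00 → $34,013.27; payment $5,030.80; balance $28,982.47
Payment period 3: opening $28,982.47; interest $1,126.00 → $30,108.47; payment $6,649.54; balance $23,458.93
Payment period 4: opening $23,458.93; interest $1,126.00 → $24,584.93; payment $8,268.28; balance $16,316.65
Payment period 5: opening $16,316.65; interest $1,126.00 → $17,442.65; payment $9,887.02; balance $7,555.63
Payment period 6: opening $7,555.63; interest $1,126.00 → $8,681.63; payment $8,681.63; balance $0.00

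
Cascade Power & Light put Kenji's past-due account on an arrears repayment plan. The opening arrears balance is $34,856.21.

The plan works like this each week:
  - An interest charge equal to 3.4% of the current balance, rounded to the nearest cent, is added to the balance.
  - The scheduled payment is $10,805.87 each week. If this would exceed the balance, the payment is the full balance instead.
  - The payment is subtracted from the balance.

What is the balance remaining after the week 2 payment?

$15,287.59

Week 1: opening $34,856.21; interest $1,185.11 → $36,041.32; payment $10,805.87; balance $25,235.45
Week 2: opening $25,235.45; interest $858.01 → $26,093.46; payment $10,805.87; balance $15,287.59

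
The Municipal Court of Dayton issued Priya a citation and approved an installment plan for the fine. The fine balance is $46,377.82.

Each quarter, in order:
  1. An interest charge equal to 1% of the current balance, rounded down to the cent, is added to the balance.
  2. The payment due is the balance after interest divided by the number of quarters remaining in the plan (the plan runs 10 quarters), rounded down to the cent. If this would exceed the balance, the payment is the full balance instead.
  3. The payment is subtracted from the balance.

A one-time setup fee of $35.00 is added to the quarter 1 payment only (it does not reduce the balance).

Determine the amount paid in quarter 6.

$4,923.09

Quarter 1: opening $46,377.82; interest $463.77 → $46,841.59; payment $4,684.15 (+ $35.00 fee); balance $42,157.44
Quarter 2: opening $42,157.44; interest $421.57 → $42,579.01; payment $4,731.00; balance $37,848.01
Quarter 3: opening $37,848.01; interest $378.48 → $38,226.49; payment $4,778.31; balance $33,448.18
Quarter 4: opening $33,448.18; interest $334.48 → $33,782.66; payment $4,826.09; balance $28,956.57
Quarter 5: opening $28,956.57; interest $289.56 → $29,246.13; payment $4,874.35; balance $24,371.78
Quarter 6: opening $24,371.78; interest $243.71 → $24,615.49; payment $4,923.09; balance $19,692.40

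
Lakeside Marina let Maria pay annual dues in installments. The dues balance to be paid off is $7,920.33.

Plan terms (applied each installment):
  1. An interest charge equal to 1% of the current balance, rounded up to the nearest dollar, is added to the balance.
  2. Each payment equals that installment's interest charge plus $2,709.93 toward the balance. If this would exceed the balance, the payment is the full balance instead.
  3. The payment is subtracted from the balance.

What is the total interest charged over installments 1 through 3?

Installment 1: opening $7,920.33; interest $80.00 → $8,000.33; payment $2,789.93; balance $5,210.40
Installment 2: opening $5,210.40; interest $53.00 → $5,263.40; payment $2,762.93; balance $2,500.47
Installment 3: opening $2,500.47; interest $26.00 → $2,526.47; payment $2,526.47; balance $0.00
Total interest: $80.00 + $53.00 + $26.00 = $159.00

$159.00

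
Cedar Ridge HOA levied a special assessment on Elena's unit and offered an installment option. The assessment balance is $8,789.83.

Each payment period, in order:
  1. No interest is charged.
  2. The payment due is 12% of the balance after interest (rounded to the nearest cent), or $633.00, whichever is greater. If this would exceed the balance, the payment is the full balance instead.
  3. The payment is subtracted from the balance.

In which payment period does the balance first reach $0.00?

Payment period 1: $8,789.83 − $1,054.78 → $7,735.05
Payment period 2: $7,735.05 − $928.21 → $6,806.84
Payment period 3: $6,806.84 − $816.82 → $5,990.02
Payment period 4: $5,990.02 − $718.80 → $5,271.22
Payment period 5: $5,271.22 − $633.00 → $4,638.22
Payment period 6: $4,638.22 − $633.00 → $4,005.22
Payment period 7: $4,005.22 − $633.00 → $3,372.22
Payment period 8: $3,372.22 − $633.00 → $2,739.22
Payment period 9: $2,739.22 − $633.00 → $2,106.22
Payment period 10: $2,106.22 − $633.00 → $1,473.22
Payment period 11: $1,473.22 − $633.00 → $840.22
Payment period 12: $840.22 − $633.00 → $207.22
Payment period 13: $207.22 − $207.22 → $0.00
Balance reaches $0.00 in payment period 13.

13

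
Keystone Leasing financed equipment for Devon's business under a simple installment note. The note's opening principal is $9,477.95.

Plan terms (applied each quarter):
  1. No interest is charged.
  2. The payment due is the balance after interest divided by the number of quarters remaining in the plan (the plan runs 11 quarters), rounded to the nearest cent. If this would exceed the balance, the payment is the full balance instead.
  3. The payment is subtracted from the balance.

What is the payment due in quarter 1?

Quarter 1: opening $9,477.95; payment $861.63; balance $8,616.32

$861.63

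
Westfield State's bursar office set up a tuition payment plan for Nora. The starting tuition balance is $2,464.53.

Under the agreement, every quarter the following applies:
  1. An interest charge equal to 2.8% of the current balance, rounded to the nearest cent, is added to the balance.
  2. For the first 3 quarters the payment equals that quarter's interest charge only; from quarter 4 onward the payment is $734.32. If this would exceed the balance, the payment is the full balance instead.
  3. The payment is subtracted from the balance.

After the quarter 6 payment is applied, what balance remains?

Quarter 1: opening $2,464.53; interest $69.01 → $2,533.54; payment $69.01; balance $2,464.53
Quarter 2: opening $2,464.53; interest $69.01 → $2,533.54; payment $69.01; balance $2,464.53
Quarter 3: opening $2,464.53; interest $69.01 → $2,533.54; payment $69.01; balance $2,464.53
Quarter 4: opening $2,464.53; interest $69.01 → $2,533.54; payment $734.32; balance $1,799.22
Quarter 5: opening $1,799.22; interest $50.38 → $1,849.60; payment $734.32; balance $1,115.28
Quarter 6: opening $1,115.28; interest $31.23 → $1,146.51; payment $734.32; balance $412.19

$412.19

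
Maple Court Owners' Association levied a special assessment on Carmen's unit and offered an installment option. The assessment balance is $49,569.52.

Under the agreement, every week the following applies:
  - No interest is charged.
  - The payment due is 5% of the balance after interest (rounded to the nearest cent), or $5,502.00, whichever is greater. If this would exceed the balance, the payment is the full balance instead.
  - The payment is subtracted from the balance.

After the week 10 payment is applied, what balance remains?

# | Opening | Payment | End bal
1 | $49,569.52 | $5,502.00 | $44,067.52
2 | $44,067.52 | $5,502.00 | $38,565.52
3 | $38,565.52 | $5,502.00 | $33,063.52
4 | $33,063.52 | $5,502.00 | $27,561.52
5 | $27,561.52 | $5,502.00 | $22,059.52
6 | $22,059.52 | $5,502.00 | $16,557.52
7 | $16,557.52 | $5,502.00 | $11,055.52
8 | $11,055.52 | $5,502.00 | $5,553.52
9 | $5,553.52 | $5,502.00 | $51.52
10 | $51.52 | $51.52 | $0.00

$0.00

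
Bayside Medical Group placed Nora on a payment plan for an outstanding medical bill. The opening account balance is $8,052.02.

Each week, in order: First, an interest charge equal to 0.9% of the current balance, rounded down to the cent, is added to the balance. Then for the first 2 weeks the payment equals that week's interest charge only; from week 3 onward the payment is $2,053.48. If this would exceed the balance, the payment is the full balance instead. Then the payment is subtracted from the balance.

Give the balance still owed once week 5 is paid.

# | Opening | Interest | Payment | End bal
1 | $8,052.02 | $72.46 | $72.46 | $8,052.02
2 | $8,052.02 | $72.46 | $72.46 | $8,052.02
3 | $8,052.02 | $72.46 | $2,053.48 | $6,071.00
4 | $6,071.00 | $54.63 | $2,053.48 | $4,072.15
5 | $4,072.15 | $36.64 | $2,053.48 | $2,055.31

$2,055.31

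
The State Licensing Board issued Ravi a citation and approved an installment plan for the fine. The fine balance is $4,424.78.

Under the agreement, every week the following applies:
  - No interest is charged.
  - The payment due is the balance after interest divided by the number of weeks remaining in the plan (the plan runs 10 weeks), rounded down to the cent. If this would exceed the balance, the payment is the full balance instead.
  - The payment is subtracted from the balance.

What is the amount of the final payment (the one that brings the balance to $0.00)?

$442.48

# | Opening | Payment | End bal
1 | $4,424.78 | $442.47 | $3,982.31
2 | $3,982.31 | $442.47 | $3,539.84
3 | $3,539.84 | $442.48 | $3,097.36
4 | $3,097.36 | $442.48 | $2,654.88
5 | $2,654.88 | $442.48 | $2,212.40
6 | $2,212.40 | $442.48 | $1,769.92
7 | $1,769.92 | $442.48 | $1,327.44
8 | $1,327.44 | $442.48 | $884.96
9 | $884.96 | $442.48 | $442.48
10 | $442.48 | $442.48 | $0.00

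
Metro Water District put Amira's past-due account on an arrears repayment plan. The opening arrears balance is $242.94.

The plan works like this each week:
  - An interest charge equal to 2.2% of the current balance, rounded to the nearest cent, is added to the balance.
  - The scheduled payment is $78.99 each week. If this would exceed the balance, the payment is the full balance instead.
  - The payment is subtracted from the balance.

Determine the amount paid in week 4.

$17.48

Week 1: opening $242.94; interest $5.34 → $248.28; payment $78.99; balance $169.29
Week 2: opening $169.29; interest $3.72 → $173.01; payment $78.99; balance $94.02
Week 3: opening $94.02; interest $2.07 → $96.09; payment $78.99; balance $17.10
Week 4: opening $17.10; interest $0.38 → $17.48; payment $17.48; balance $0.00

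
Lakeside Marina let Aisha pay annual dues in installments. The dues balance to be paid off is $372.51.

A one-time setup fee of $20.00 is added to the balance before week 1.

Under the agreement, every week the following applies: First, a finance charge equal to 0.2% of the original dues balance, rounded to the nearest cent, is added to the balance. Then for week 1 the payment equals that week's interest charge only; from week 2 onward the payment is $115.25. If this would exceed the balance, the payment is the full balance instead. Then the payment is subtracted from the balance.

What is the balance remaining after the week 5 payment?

# | Opening | Interest | Payment | End bal
1 | $392.51 | $0.75 | $0.75 | $392.51
2 | $392.51 | $0.75 | $115.25 | $278.01
3 | $278.01 | $0.75 | $115.25 | $163.51
4 | $163.51 | $0.75 | $115.25 | $49.01
5 | $49.01 | $0.75 | $49.76 | $0.00

$0.00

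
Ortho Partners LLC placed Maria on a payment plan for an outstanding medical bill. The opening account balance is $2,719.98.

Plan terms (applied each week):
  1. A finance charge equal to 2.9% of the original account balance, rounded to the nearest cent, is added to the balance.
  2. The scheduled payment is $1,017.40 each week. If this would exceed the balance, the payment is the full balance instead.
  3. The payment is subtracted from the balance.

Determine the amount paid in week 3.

$921.82

Week 1: opening $2,719.98; interest $78.88 → $2,798.86; payment $1,017.40; balance $1,781.46
Week 2: opening $1,781.46; interest $78.88 → $1,860.34; payment $1,017.40; balance $842.94
Week 3: opening $842.94; interest $78.88 → $921.82; payment $921.82; balance $0.00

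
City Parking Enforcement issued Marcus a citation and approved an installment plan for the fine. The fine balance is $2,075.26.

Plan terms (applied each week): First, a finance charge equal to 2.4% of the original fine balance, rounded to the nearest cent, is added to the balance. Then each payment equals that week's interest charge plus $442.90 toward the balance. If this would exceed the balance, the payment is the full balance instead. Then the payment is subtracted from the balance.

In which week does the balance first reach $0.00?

Week 1: opening $2,075.26; interest $49.81 → $2,125.07; payment $492.71; balance $1,632.36
Week 2: opening $1,632.36; interest $49.81 → $1,682.17; payment $492.71; balance $1,189.46
Week 3: opening $1,189.46; interest $49.81 → $1,239.27; payment $492.71; balance $746.56
Week 4: opening $746.56; interest $49.81 → $796.37; payment $492.71; balance $303.66
Week 5: opening $303.66; interest $49.81 → $353.47; payment $353.47; balance $0.00
Balance reaches $0.00 in week 5.

5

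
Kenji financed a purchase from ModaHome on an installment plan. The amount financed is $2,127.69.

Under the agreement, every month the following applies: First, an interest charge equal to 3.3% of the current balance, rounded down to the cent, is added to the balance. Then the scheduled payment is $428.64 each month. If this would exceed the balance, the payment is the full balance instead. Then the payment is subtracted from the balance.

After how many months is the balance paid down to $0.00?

6

Month 1: opening $2,127.69; interest $70.21 → $2,197.90; payment $428.64; balance $1,769.26
Month 2: opening $1,769.26; interest $58.38 → $1,827.64; payment $428.64; balance $1,399.00
Month 3: opening $1,399.00; interest $46.16 → $1,445.16; payment $428.64; balance $1,016.52
Month 4: opening $1,016.52; interest $33.54 → $1,050.06; payment $428.64; balance $621.42
Month 5: opening $621.42; interest $20.50 → $641.92; payment $428.64; balance $213.28
Month 6: opening $213.28; interest $7.03 → $220.31; payment $220.31; balance $0.00
Balance reaches $0.00 in month 6.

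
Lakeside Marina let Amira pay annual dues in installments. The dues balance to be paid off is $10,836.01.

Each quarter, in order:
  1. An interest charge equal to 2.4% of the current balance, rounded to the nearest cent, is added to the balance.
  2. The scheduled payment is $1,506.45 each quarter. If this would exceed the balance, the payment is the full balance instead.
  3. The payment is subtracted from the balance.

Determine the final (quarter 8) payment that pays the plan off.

$1,492.35

Quarter 1: $10,836.01 +$260.06 interest = $11,096.07; pay $1,506.45 → $9,589.62
Quarter 2: $9,589.62 +$230.15 interest = $9,819.77; pay $1,506.45 → $8,313.32
Quarter 3: $8,313.32 +$199.52 interest = $8,512.84; pay $1,506.45 → $7,006.39
Quarter 4: $7,006.39 +$168.15 interest = $7,174.54; pay $1,506.45 → $5,668.09
Quarter 5: $5,668.09 +$136.03 interest = $5,804.12; pay $1,506.45 → $4,297.67
Quarter 6: $4,297.67 +$103.14 interest = $4,400.81; pay $1,506.45 → $2,894.36
Quarter 7: $2,894.36 +$69.46 interest = $2,963.82; pay $1,506.45 → $1,457.37
Quarter 8: $1,457.37 +$34.98 interest = $1,492.35; pay $1,492.35 → $0.00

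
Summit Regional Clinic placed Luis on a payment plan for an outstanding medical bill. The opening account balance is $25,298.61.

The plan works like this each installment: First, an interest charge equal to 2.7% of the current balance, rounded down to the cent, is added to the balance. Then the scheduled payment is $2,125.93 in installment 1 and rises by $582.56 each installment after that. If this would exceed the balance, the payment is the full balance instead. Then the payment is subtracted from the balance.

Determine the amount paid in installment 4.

# | Opening | Interest | Payment | End bal
1 | $25,298.61 | $683.06 | $2,125.93 | $23,855.74
2 | $23,855.74 | $644.10 | $2,708.49 | $21,791.35
3 | $21,791.35 | $588.36 | $3,291.05 | $19,088.66
4 | $19,088.66 | $515.39 | $3,873.61 | $15,730.44

$3,873.61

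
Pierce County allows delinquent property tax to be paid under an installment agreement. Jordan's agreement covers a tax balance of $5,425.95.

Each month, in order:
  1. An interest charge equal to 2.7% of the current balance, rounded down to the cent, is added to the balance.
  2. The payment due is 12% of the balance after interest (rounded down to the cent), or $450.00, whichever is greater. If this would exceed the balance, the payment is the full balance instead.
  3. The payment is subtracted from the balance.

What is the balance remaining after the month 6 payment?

$2,905.79

Month 1: $5,425.95 +$146.50 interest = $5,572.45; pay $668.69 → $4,903.76
Month 2: $4,903.76 +$132.40 interest = $5,036.16; pay $604.33 → $4,431.83
Month 3: $4,431.83 +$119.65 interest = $4,551.48; pay $546.17 → $4,005.31
Month 4: $4,005.31 +$108.14 interest = $4,113.45; pay $493.61 → $3,619.84
Month 5: $3,619.84 +$97.73 interest = $3,717.57; pay $450.00 → $3,267.57
Month 6: $3,267.57 +$88.22 interest = $3,355.79; pay $450.00 → $2,905.79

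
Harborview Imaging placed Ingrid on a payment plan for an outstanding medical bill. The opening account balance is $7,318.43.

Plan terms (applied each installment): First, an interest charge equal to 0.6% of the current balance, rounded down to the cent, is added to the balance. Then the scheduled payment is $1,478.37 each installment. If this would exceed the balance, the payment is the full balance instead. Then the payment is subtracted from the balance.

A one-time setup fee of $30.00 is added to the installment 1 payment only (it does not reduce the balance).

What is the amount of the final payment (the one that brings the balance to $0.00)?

Installment 1: $7,318.43 +$43.91 interest = $7,362.34; pay $1,478.37 (+ $30.00 fee) → $5,883.97
Installment 2: $5,883.97 +$35.30 interest = $5,919.27; pay $1,478.37 → $4,440.90
Installment 3: $4,440.90 +$26.64 interest = $4,467.54; pay $1,478.37 → $2,989.17
Installment 4: $2,989.17 +$17.93 interest = $3,007.10; pay $1,478.37 → $1,528.73
Installment 5: $1,528.73 +$9.17 interest = $1,537.90; pay $1,478.37 → $59.53
Installment 6: $59.53 +$0.35 interest = $59.88; pay $59.88 → $0.00

$59.88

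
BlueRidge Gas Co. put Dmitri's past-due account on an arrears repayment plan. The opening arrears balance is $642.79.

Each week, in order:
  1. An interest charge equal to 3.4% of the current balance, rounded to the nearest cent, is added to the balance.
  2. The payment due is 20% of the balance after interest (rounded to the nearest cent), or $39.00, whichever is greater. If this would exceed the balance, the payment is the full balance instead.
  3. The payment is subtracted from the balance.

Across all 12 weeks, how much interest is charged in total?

$110.21

# | Opening | Interest | Payment | End bal
1 | $642.79 | $21.85 | $132.93 | $531.71
2 | $531.71 | $18.08 | $109.96 | $439.83
3 | $439.83 | $14.95 | $90.96 | $363.82
4 | $363.82 | $12.37 | $75.24 | $300.95
5 | $300.95 | $10.23 | $62.24 | $248.94
6 | $248.94 | $8.46 | $51.48 | $205.92
7 | $205.92 | $7.00 | $42.58 | $170.34
8 | $170.34 | $5.79 | $39.00 | $137.13
9 | $137.13 | $4.66 | $39.00 | $102.79
10 | $102.79 | $3.49 | $39.00 | $67.28
11 | $67.28 | $2.29 | $39.00 | $30.57
12 | $30.57 | $1.04 | $31.61 | $0.00
Total interest: $21.85 + $18.08 + $14.95 + $12.37 + $10.23 + $8.46 + $7.00 + $5.79 + $4.66 + $3.49 + $2.29 + $1.04 = $110.21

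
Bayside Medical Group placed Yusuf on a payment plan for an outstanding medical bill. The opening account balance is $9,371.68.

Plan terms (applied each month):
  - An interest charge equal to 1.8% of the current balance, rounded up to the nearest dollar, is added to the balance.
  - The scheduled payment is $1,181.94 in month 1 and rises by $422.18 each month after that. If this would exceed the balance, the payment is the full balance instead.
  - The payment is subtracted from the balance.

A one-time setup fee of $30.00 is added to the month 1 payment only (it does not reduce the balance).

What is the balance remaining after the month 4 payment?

$2,646.84

# | Opening | Interest | Payment | Fee | End bal
1 | $9,371.68 | $169.00 | $1,181.94 | $30.00 | $8,358.74
2 | $8,358.74 | $151.00 | $1,604.12 | — | $6,905.62
3 | $6,905.62 | $125.00 | $2,026.30 | — | $5,004.32
4 | $5,004.32 | $91.00 | $2,448.48 | — | $2,646.84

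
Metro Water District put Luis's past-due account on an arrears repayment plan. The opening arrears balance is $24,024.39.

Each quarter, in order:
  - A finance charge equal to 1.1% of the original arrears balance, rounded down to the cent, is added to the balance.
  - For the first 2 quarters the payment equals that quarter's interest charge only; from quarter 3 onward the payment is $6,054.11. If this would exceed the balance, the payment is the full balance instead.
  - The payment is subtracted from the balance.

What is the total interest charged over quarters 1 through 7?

$1,849.82

Quarter 1: $24,024.39 +$264.26 interest = $24,288.65; pay $264.26 → $24,024.39
Quarter 2: $24,024.39 +$264.26 interest = $24,288.65; pay $264.26 → $24,024.39
Quarter 3: $24,024.39 +$264.26 interest = $24,288.65; pay $6,054.11 → $18,234.54
Quarter 4: $18,234.54 +$264.26 interest = $18,498.80; pay $6,054.11 → $12,444.69
Quarter 5: $12,444.69 +$264.26 interest = $12,708.95; pay $6,054.11 → $6,654.84
Quarter 6: $6,654.84 +$264.26 interest = $6,919.10; pay $6,054.11 → $864.99
Quarter 7: $864.99 +$264.26 interest = $1,129.25; pay $1,129.25 → $0.00
Total interest: $264.26 + $264.26 + $264.26 + $264.26 + $264.26 + $264.26 + $264.26 = $1,849.82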